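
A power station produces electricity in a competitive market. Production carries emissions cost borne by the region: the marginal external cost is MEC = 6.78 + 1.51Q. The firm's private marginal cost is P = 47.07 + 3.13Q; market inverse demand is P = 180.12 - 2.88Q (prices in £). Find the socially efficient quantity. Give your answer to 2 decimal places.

Social marginal cost = private MC + MEC = 53.85 + 4.64Q.
Set SMC = demand: 53.85 + 4.64Q = 180.12 - 2.88Q → Q* = 16.7912.

Q* = 16.79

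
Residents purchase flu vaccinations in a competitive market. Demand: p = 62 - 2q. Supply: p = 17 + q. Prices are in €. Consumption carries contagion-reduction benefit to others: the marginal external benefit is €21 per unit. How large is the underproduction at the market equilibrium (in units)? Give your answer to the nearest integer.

Market equilibrium (private): 17 + q = 62 - 2q → q_m = 15.0000.
Social marginal benefit = demand + MEB = 83 - 2q.
Set SMB = MC: 83 - 2q = 17 + q → q* = 22.0000.
Gap = |15.0000 − 22.0000| = 7.0000.

7 units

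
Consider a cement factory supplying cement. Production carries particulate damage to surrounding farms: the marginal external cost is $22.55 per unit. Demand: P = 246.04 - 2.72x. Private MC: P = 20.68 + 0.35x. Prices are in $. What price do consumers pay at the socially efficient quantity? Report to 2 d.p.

P = $66.35

Social marginal cost = private MC + MEC = 43.23 + 0.35x.
Set SMC = demand: 43.23 + 0.35x = 246.04 - 2.72x → x* = 66.0619.
Consumer price on the demand curve at x*: 246.04 − 2.72×66.0619 = 66.3516.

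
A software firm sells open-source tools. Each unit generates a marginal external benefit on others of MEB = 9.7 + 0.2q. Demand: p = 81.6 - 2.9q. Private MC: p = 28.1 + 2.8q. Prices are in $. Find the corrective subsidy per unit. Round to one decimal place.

Social marginal cost = private MC − MEB = 18.4 + 2.6q.
Set SMC = demand: 18.4 + 2.6q = 81.6 - 2.9q → q* = 11.4909.
The Pigouvian subsidy equals MEB at q*: 9.7 + 0.2×11.4909 = 11.9982.

subsidy = $12.0 per unit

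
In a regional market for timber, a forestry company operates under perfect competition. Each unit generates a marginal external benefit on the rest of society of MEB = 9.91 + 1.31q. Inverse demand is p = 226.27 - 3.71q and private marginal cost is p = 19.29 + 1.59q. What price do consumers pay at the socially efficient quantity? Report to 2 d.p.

P = 24.60

Social marginal cost = private MC − MEB = 9.38 + 0.28q.
Set SMC = demand: 9.38 + 0.28q = 226.27 - 3.71q → q* = 54.3584.
Consumer price on the demand curve at q*: 226.27 − 3.71×54.3584 = 24.6003.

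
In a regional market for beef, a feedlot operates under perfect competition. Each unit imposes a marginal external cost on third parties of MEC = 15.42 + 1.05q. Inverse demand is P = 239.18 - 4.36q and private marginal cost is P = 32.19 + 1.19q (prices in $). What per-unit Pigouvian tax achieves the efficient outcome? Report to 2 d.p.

tax = $45.90 per unit

Social marginal cost = private MC + MEC = 47.61 + 2.24q.
Set SMC = demand: 47.61 + 2.24q = 239.18 - 4.36q → q* = 29.0258.
The Pigouvian tax equals MEC at q*: 15.42 + 1.05×29.0258 = 45.8971.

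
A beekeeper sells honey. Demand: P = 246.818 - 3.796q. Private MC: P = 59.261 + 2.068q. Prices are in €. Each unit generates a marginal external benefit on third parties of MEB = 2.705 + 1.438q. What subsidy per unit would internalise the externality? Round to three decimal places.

Social marginal cost = private MC − MEB = 56.556 + 0.630q.
Set SMC = demand: 56.556 + 0.630q = 246.818 - 3.796q → q* = 42.9873.
The Pigouvian subsidy equals MEB at q*: 2.705 + 1.438×42.9873 = 64.5207.

subsidy = €64.521 per unit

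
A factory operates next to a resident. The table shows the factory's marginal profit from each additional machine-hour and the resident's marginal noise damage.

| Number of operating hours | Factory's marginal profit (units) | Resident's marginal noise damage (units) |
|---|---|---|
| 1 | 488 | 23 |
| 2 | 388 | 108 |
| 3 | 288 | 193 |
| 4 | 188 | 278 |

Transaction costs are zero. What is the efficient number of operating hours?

Bargaining reaches the level where marginal profit last exceeds marginal noise damage.
That holds through level 3 (288 ≥ 193) but not at 4 (188 < 278).

3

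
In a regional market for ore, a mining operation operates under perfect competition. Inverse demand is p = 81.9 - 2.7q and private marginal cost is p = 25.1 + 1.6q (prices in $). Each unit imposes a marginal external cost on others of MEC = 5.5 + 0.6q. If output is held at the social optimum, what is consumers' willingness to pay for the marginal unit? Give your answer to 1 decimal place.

Social marginal cost = private MC + MEC = 30.6 + 2.2q.
Set SMC = demand: 30.6 + 2.2q = 81.9 - 2.7q → q* = 10.4694.
Consumer price on the demand curve at q*: 81.9 − 2.7×10.4694 = 53.6326.

P = $53.6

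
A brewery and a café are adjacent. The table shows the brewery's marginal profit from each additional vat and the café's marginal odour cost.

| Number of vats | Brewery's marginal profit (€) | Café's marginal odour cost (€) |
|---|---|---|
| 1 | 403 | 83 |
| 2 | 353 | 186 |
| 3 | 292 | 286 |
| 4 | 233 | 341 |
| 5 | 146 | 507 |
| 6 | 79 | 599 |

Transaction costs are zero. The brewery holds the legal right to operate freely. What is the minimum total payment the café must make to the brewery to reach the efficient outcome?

Left alone the brewery would choose level 6 (marginal profit stays positive).
Efficient level: k* = 3 (marginal profit ≥ marginal odour cost through 3).
The café must at least cover the brewery's forgone profit from cutting 6→3: 233 + 146 + 79 = 458.

€458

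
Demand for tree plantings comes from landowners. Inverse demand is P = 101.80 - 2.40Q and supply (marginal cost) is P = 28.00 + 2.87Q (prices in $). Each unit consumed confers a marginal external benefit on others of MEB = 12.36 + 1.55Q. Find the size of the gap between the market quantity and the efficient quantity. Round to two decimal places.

Market equilibrium (private): 28.00 + 2.87Q = 101.80 - 2.40Q → Q_m = 14.0038.
Social marginal benefit = demand + MEB = 114.16 - 0.85Q.
Set SMB = MC: 114.16 - 0.85Q = 28.00 + 2.87Q → Q* = 23.1613.
Gap = |14.0038 − 23.1613| = 9.1575.

9.16 units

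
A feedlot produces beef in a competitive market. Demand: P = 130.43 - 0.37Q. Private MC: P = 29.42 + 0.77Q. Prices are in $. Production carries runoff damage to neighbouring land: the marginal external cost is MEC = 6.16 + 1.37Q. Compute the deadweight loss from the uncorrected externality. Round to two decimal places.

Market equilibrium (private): 29.42 + 0.77Q = 130.43 - 0.37Q → Q_m = 88.6053.
Social marginal cost = private MC + MEC = 35.58 + 2.14Q.
Set SMC = demand: 35.58 + 2.14Q = 130.43 - 0.37Q → Q* = 37.7888.
Between Q* and Q_m the wedge SMC − demand runs linearly from 0 to MEC(Q_m), so the loss is a triangle.
DWL = ½ × 50.8165 × 127.5492 = 3240.8020.

DWL = $3240.80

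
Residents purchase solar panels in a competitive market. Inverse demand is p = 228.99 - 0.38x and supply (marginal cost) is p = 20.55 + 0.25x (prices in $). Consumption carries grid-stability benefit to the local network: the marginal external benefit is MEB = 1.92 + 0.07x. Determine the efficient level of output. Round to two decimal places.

Social marginal benefit = demand + MEB = 230.91 - 0.31x.
Set SMB = MC: 230.91 - 0.31x = 20.55 + 0.25x → x* = 375.6429.

x* = 375.64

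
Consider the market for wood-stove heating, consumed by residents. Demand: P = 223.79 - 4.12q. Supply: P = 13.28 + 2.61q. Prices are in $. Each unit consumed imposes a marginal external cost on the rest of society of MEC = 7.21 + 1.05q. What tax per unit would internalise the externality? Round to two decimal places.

Social marginal benefit = demand − MEC = 216.58 - 5.17q.
Set SMB = MC: 216.58 - 5.17q = 13.28 + 2.61q → q* = 26.1311.
The Pigouvian tax equals MEC at q*: 7.21 + 1.05×26.1311 = 34.6477.

tax = $34.65 per unit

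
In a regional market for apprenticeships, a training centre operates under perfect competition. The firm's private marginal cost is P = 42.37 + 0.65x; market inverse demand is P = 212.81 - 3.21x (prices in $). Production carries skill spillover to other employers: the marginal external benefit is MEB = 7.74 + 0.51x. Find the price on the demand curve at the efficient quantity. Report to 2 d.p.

Social marginal cost = private MC − MEB = 34.63 + 0.14x.
Set SMC = demand: 34.63 + 0.14x = 212.81 - 3.21x → x* = 53.1881.
Consumer price on the demand curve at x*: 212.81 − 3.21×53.1881 = 42.0762.

P = $42.08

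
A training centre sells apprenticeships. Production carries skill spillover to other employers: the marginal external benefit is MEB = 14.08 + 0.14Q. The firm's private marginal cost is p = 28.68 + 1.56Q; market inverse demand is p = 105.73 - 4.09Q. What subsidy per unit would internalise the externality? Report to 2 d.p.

Social marginal cost = private MC − MEB = 14.60 + 1.42Q.
Set SMC = demand: 14.60 + 1.42Q = 105.73 - 4.09Q → Q* = 16.5390.
The Pigouvian subsidy equals MEB at Q*: 14.08 + 0.14×16.5390 = 16.3955.

subsidy = 16.40 per unit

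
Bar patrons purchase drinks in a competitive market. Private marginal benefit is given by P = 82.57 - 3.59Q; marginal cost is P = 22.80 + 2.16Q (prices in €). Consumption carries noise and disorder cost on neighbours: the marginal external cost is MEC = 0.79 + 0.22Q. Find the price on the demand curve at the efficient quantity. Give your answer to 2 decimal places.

P = €47.10

Social marginal benefit = demand − MEC = 81.78 - 3.81Q.
Set SMB = MC: 81.78 - 3.81Q = 22.80 + 2.16Q → Q* = 9.8794.
Consumer price on the demand curve at Q*: 82.57 − 3.59×9.8794 = 47.1030.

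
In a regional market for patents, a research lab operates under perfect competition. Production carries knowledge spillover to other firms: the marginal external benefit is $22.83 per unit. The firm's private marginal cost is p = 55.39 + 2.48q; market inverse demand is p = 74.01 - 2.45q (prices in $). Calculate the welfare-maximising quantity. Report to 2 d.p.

Social marginal cost = private MC − MEB = 32.56 + 2.48q.
Set SMC = demand: 32.56 + 2.48q = 74.01 - 2.45q → q* = 8.4077.

q* = 8.41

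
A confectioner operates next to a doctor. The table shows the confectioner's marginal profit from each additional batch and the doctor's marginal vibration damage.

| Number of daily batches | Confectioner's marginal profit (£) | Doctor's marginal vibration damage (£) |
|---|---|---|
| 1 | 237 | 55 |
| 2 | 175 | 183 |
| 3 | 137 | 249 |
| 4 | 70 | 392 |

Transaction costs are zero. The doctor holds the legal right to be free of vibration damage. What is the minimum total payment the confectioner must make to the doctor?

Efficient level: marginal profit ≥ marginal vibration damage through level 1, so k* = 1.
With the doctor holding the right, the confectioner must at least compensate total damage at k*: 55 = 55.

£55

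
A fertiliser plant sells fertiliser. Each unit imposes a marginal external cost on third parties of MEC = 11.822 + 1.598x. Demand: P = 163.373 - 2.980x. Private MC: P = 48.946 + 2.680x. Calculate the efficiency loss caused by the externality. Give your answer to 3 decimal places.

Market equilibrium (private): 48.946 + 2.680x = 163.373 - 2.980x → x_m = 20.2168.
Social marginal cost = private MC + MEC = 60.768 + 4.278x.
Set SMC = demand: 60.768 + 4.278x = 163.373 - 2.980x → x* = 14.1368.
The loss is the area between SMC and demand from x* to x_m; with linear curves that's a triangle of height MEC(x_m).
DWL = ½ × 6.0800 × 44.1284 = 134.1503.

DWL = 134.150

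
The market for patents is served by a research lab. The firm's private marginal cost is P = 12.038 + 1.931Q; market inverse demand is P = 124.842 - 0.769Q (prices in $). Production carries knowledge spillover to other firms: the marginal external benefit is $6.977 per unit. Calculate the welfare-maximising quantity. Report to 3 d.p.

Social marginal cost = private MC − MEB = 5.061 + 1.931Q.
Set SMC = demand: 5.061 + 1.931Q = 124.842 - 0.769Q → Q* = 44.3633.

Q* = 44.363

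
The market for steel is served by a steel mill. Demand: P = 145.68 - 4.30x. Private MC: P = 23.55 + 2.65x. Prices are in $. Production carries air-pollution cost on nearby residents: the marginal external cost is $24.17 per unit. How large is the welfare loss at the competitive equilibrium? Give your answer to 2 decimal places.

DWL = $42.03

Market equilibrium (private): 23.55 + 2.65x = 145.68 - 4.30x → x_m = 17.5727.
Social marginal cost = private MC + MEC = 47.72 + 2.65x.
Set SMC = demand: 47.72 + 2.65x = 145.68 - 4.30x → x* = 14.0950.
The loss is the area between SMC and demand from x* to x_m; with linear curves that's a triangle of height MEC(x_m).
DWL = ½ × 3.4777 × 24.1700 = 42.0280.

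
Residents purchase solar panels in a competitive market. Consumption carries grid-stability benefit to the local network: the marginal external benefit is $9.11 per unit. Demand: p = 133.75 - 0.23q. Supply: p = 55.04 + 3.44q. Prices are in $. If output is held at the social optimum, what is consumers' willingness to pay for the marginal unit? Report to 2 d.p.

Social marginal benefit = demand + MEB = 142.86 - 0.23q.
Set SMB = MC: 142.86 - 0.23q = 55.04 + 3.44q → q* = 23.9292.
Consumer price on the demand curve at q*: 133.75 − 0.23×23.9292 = 128.2463.

P = $128.25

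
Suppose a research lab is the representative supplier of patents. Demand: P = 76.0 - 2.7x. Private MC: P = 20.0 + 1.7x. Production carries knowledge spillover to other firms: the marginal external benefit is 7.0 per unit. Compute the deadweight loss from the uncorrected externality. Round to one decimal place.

DWL = 5.6

Market equilibrium (private): 20.0 + 1.7x = 76.0 - 2.7x → x_m = 12.7273.
Social marginal cost = private MC − MEB = 13.0 + 1.7x.
Set SMC = demand: 13.0 + 1.7x = 76.0 - 2.7x → x* = 14.3182.
The loss is the area between SMC and demand from x* to x_m; with linear curves that's a triangle of height MEB(x_m).
DWL = ½ × 1.5909 × 7.0000 = 5.5682.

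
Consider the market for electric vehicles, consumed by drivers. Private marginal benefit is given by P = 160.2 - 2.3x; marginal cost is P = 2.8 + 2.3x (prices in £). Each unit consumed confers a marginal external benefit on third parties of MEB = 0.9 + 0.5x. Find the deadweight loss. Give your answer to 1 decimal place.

Market equilibrium (private): 2.8 + 2.3x = 160.2 - 2.3x → x_m = 34.2174.
Social marginal benefit = demand + MEB = 161.1 - 1.8x.
Set SMB = MC: 161.1 - 1.8x = 2.8 + 2.3x → x* = 38.6098.
The loss is the area between SMB and MC from x* to x_m; with linear curves that's a triangle of height MEB(x_m).
DWL = ½ × 4.3924 × 18.0087 = 39.5507.

DWL = £39.6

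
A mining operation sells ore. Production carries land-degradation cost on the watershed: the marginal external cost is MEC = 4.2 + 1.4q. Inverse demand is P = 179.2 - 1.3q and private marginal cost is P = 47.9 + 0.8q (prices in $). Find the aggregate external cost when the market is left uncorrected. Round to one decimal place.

$2999.1

Market equilibrium (private): 47.9 + 0.8q = 179.2 - 1.3q → q_m = 62.5238.
Total external cost = ∫₀^{q_m} (4.2 + 1.4q) dq = 4.2×62.5238 + ½×1.4×62.5238² = 2999.0579.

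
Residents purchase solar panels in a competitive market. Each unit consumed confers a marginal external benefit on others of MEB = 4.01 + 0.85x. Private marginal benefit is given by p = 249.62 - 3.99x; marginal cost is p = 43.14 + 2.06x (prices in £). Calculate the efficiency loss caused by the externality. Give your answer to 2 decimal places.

Market equilibrium (private): 43.14 + 2.06x = 249.62 - 3.99x → x_m = 34.1289.
Social marginal benefit = demand + MEB = 253.63 - 3.14x.
Set SMB = MC: 253.63 - 3.14x = 43.14 + 2.06x → x* = 40.4788.
The loss is the area between SMB and MC from x* to x_m; with linear curves that's a triangle of height MEB(x_m).
DWL = ½ × 6.3499 × 33.0196 = 104.8356.

DWL = £104.84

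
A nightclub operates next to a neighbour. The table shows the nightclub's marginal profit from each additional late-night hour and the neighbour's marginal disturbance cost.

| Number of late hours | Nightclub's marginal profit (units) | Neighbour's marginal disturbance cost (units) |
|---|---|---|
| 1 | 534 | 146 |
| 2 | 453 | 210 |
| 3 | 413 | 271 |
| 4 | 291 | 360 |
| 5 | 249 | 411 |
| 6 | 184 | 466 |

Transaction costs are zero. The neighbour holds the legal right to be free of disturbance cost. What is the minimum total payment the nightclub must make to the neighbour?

627

Efficient level: marginal profit ≥ marginal disturbance cost through level 3, so k* = 3.
With the neighbour holding the right, the nightclub must at least compensate total damage at k*: 146 + 210 + 271 = 627.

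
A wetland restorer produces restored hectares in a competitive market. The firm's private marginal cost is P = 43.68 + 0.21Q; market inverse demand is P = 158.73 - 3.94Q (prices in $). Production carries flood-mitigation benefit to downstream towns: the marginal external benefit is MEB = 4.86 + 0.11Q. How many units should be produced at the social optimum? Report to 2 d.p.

Q* = 29.68

Social marginal cost = private MC − MEB = 38.82 + 0.10Q.
Set SMC = demand: 38.82 + 0.10Q = 158.73 - 3.94Q → Q* = 29.6807.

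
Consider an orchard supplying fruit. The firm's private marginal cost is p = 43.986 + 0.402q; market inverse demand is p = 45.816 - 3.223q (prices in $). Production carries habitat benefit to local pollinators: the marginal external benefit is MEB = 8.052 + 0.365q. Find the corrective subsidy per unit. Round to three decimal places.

Social marginal cost = private MC − MEB = 35.934 + 0.037q.
Set SMC = demand: 35.934 + 0.037q = 45.816 - 3.223q → q* = 3.0313.
The Pigouvian subsidy equals MEB at q*: 8.052 + 0.365×3.0313 = 9.1584.

subsidy = $9.158 per unit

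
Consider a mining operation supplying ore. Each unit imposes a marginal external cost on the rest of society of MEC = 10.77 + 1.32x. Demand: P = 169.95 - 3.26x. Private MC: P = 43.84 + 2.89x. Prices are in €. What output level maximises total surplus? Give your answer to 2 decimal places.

x* = 15.44

Social marginal cost = private MC + MEC = 54.61 + 4.21x.
Set SMC = demand: 54.61 + 4.21x = 169.95 - 3.26x → x* = 15.4404.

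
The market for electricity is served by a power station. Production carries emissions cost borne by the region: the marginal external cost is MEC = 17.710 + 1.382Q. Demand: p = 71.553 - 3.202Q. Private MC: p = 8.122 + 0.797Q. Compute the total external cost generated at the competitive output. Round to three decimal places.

Market equilibrium (private): 8.122 + 0.797Q = 71.553 - 3.202Q → Q_m = 15.8617.
Total external cost = ∫₀^{Q_m} (17.710 + 1.382Q) dQ = 17.710×15.8617 + ½×1.382×15.8617² = 454.7618.

454.762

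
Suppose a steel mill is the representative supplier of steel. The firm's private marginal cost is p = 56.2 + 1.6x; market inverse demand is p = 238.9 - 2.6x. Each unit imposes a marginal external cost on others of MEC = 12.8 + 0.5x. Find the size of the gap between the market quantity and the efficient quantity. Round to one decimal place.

7.4 units

Market equilibrium (private): 56.2 + 1.6x = 238.9 - 2.6x → x_m = 43.5000.
Social marginal cost = private MC + MEC = 69.0 + 2.1x.
Set SMC = demand: 69.0 + 2.1x = 238.9 - 2.6x → x* = 36.1489.
Gap = |43.5000 − 36.1489| = 7.3511.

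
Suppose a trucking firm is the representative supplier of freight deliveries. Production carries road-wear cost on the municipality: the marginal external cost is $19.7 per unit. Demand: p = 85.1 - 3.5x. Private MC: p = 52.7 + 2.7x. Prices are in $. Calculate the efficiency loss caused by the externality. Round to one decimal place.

Market equilibrium (private): 52.7 + 2.7x = 85.1 - 3.5x → x_m = 5.2258.
Social marginal cost = private MC + MEC = 72.4 + 2.7x.
Set SMC = demand: 72.4 + 2.7x = 85.1 - 3.5x → x* = 2.0484.
Between x* and x_m the wedge SMC − demand runs linearly from 0 to MEC(x_m), so the loss is a triangle.
DWL = ½ × 3.1774 × 19.7000 = 31.2974.

DWL = $31.3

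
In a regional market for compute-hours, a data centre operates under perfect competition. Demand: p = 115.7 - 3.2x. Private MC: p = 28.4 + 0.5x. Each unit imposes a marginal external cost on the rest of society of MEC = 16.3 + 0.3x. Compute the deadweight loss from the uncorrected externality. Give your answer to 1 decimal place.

DWL = 68.3

Market equilibrium (private): 28.4 + 0.5x = 115.7 - 3.2x → x_m = 23.5946.
Social marginal cost = private MC + MEC = 44.7 + 0.8x.
Set SMC = demand: 44.7 + 0.8x = 115.7 - 3.2x → x* = 17.7500.
Between x* and x_m the wedge SMC − demand runs linearly from 0 to MEC(x_m), so the loss is a triangle.
DWL = ½ × 5.8446 × 23.3784 = 68.3187.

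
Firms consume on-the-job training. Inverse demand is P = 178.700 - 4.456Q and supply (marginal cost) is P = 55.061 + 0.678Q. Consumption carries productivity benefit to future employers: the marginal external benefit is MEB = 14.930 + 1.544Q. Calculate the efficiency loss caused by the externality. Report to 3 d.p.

DWL = 378.243

Market equilibrium (private): 55.061 + 0.678Q = 178.700 - 4.456Q → Q_m = 24.0824.
Social marginal benefit = demand + MEB = 193.630 - 2.912Q.
Set SMB = MC: 193.630 - 2.912Q = 55.061 + 0.678Q → Q* = 38.5986.
Between Q* and Q_m the wedge SMB − MC runs linearly from 0 to MEB(Q_m), so the loss is a triangle.
DWL = ½ × 14.5162 × 52.1132 = 378.2428.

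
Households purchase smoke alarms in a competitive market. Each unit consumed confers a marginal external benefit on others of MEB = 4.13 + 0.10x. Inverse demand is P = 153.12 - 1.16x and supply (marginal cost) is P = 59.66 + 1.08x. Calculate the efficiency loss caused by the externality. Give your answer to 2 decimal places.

Market equilibrium (private): 59.66 + 1.08x = 153.12 - 1.16x → x_m = 41.7232.
Social marginal benefit = demand + MEB = 157.25 - 1.06x.
Set SMB = MC: 157.25 - 1.06x = 59.66 + 1.08x → x* = 45.6028.
Between x* and x_m the wedge SMB − MC runs linearly from 0 to MEB(x_m), so the loss is a triangle.
DWL = ½ × 3.8796 × 8.3023 = 16.1048.

DWL = 16.10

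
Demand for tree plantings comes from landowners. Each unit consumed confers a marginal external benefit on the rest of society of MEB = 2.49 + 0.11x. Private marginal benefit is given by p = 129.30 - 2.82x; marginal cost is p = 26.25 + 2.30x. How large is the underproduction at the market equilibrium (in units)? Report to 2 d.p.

0.94 units

Market equilibrium (private): 26.25 + 2.30x = 129.30 - 2.82x → x_m = 20.1270.
Social marginal benefit = demand + MEB = 131.79 - 2.71x.
Set SMB = MC: 131.79 - 2.71x = 26.25 + 2.30x → x* = 21.0659.
Gap = |20.1270 − 21.0659| = 0.9389.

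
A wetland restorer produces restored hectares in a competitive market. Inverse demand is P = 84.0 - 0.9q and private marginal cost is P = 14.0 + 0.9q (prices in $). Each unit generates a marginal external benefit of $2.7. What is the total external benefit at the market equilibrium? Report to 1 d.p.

$105.0

Market equilibrium (private): 14.0 + 0.9q = 84.0 - 0.9q → q_m = 38.8889.
Total external benefit = MEB × q_m = 2.7 × 38.8889 = 105.0000.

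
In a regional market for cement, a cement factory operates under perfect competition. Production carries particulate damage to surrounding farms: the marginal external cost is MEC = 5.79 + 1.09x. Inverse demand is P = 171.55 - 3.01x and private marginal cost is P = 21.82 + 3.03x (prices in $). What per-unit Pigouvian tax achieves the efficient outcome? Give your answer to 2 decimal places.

Social marginal cost = private MC + MEC = 27.61 + 4.12x.
Set SMC = demand: 27.61 + 4.12x = 171.55 - 3.01x → x* = 20.1879.
The Pigouvian tax equals MEC at x*: 5.79 + 1.09×20.1879 = 27.7948.

tax = $27.79 per unit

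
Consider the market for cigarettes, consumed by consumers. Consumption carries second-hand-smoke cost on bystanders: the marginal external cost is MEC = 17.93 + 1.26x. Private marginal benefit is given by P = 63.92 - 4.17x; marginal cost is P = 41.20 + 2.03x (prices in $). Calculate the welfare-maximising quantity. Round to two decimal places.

x* = 0.64

Social marginal benefit = demand − MEC = 45.99 - 5.43x.
Set SMB = MC: 45.99 - 5.43x = 41.20 + 2.03x → x* = 0.6421.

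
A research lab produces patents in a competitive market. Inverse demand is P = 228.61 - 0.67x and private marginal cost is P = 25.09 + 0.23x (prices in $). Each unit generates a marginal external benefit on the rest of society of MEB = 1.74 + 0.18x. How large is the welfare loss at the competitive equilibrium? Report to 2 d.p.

DWL = $1251.04

Market equilibrium (private): 25.09 + 0.23x = 228.61 - 0.67x → x_m = 226.1333.
Social marginal cost = private MC − MEB = 23.35 + 0.05x.
Set SMC = demand: 23.35 + 0.05x = 228.61 - 0.67x → x* = 285.0833.
The welfare-loss triangle has base |x_m − x*| and height MEB(x_m) (the vertical gap between SMC and demand is zero at x* and MEB at x_m).
DWL = ½ × 58.9500 × 42.4440 = 1251.0369.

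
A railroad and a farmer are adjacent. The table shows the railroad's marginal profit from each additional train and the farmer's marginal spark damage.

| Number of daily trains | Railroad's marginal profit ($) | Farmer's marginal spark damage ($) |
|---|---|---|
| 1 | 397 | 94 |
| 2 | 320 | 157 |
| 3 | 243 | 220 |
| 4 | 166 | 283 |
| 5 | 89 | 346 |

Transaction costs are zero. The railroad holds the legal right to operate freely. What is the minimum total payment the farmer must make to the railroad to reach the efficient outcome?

$255

Left alone the railroad would choose level 5 (marginal profit stays positive).
Efficient level: k* = 3 (marginal profit ≥ marginal spark damage through 3).
The farmer must at least cover the railroad's forgone profit from cutting 5→3: 166 + 89 = 255.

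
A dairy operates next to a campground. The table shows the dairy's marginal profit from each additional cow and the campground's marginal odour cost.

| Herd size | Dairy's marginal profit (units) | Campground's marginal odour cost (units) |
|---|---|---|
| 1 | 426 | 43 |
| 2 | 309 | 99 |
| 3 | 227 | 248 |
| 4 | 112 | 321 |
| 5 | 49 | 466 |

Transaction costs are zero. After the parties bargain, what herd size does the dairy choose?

2

Bargaining reaches the level where marginal profit last exceeds marginal odour cost.
That holds through level 2 (309 ≥ 99) but not at 3 (227 < 248).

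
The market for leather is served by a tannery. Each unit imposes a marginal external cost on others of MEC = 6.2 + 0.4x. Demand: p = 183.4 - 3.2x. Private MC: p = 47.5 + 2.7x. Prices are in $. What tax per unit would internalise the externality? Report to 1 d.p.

Social marginal cost = private MC + MEC = 53.7 + 3.1x.
Set SMC = demand: 53.7 + 3.1x = 183.4 - 3.2x → x* = 20.5873.
The Pigouvian tax equals MEC at x*: 6.2 + 0.4×20.5873 = 14.4349.

tax = $14.4 per unit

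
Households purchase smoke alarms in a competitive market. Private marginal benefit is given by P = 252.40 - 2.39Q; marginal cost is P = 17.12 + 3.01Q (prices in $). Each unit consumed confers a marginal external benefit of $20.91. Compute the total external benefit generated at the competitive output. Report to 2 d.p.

Market equilibrium (private): 17.12 + 3.01Q = 252.40 - 2.39Q → Q_m = 43.5704.
Total external benefit = MEB × Q_m = 20.91 × 43.5704 = 911.0571.

$911.06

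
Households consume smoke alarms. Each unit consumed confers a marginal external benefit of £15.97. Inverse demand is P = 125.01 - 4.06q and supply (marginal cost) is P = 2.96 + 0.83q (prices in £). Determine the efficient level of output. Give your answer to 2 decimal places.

Social marginal benefit = demand + MEB = 140.98 - 4.06q.
Set SMB = MC: 140.98 - 4.06q = 2.96 + 0.83q → q* = 28.2249.

q* = 28.22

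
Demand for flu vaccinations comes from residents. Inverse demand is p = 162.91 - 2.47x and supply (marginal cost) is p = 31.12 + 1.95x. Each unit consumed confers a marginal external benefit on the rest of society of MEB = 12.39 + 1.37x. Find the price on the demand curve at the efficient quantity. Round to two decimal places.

Social marginal benefit = demand + MEB = 175.30 - 1.10x.
Set SMB = MC: 175.30 - 1.10x = 31.12 + 1.95x → x* = 47.2721.
Consumer price on the demand curve at x*: 162.91 − 2.47×47.2721 = 46.1479.

P = 46.15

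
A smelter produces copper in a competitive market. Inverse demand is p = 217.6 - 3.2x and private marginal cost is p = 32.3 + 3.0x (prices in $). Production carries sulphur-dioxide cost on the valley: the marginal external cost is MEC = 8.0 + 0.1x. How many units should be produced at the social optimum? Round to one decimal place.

x* = 28.1

Social marginal cost = private MC + MEC = 40.3 + 3.1x.
Set SMC = demand: 40.3 + 3.1x = 217.6 - 3.2x → x* = 28.1429.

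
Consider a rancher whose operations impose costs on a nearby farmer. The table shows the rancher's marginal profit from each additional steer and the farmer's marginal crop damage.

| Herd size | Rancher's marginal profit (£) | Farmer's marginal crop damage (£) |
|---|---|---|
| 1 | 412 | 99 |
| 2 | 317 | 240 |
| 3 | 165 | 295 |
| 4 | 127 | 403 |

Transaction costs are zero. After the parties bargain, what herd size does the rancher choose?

Bargaining reaches the level where marginal profit last exceeds marginal crop damage.
That holds through level 2 (317 ≥ 240) but not at 3 (165 < 295).

2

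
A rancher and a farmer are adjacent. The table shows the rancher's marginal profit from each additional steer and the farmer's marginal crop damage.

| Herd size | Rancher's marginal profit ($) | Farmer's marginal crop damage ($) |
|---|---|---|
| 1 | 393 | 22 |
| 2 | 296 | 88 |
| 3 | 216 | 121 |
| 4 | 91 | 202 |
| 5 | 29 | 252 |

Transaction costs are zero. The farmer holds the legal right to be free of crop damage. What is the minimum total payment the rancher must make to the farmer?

$231

Efficient level: marginal profit ≥ marginal crop damage through level 3, so k* = 3.
With the farmer holding the right, the rancher must at least compensate total damage at k*: 22 + 88 + 121 = 231.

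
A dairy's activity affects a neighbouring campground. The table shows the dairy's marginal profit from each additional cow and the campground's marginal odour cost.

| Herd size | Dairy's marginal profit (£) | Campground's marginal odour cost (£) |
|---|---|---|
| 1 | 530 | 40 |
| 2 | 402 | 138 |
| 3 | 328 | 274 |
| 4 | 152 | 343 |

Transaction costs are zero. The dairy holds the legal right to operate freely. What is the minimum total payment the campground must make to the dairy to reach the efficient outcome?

£152

Left alone the dairy would choose level 4 (marginal profit stays positive).
Efficient level: k* = 3 (marginal profit ≥ marginal odour cost through 3).
The campground must at least cover the dairy's forgone profit from cutting 4→3: 152 = 152.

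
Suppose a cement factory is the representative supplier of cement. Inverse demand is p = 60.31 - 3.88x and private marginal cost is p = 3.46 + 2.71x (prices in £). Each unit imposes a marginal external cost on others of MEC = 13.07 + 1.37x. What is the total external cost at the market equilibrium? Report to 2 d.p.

£163.73

Market equilibrium (private): 3.46 + 2.71x = 60.31 - 3.88x → x_m = 8.6267.
Total external cost = ∫₀^{x_m} (13.07 + 1.37x) dx = 13.07×8.6267 + ½×1.37×8.6267² = 163.7286.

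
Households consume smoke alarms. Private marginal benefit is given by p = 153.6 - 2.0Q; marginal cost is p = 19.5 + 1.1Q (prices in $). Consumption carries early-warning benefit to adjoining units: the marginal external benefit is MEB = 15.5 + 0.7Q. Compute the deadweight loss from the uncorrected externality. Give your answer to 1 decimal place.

DWL = $436.6

Market equilibrium (private): 19.5 + 1.1Q = 153.6 - 2.0Q → Q_m = 43.2581.
Social marginal benefit = demand + MEB = 169.1 - 1.3Q.
Set SMB = MC: 169.1 - 1.3Q = 19.5 + 1.1Q → Q* = 62.3333.
Height of the DWL triangle at Q_m is SMB(Q_m) − MC(Q_m) = MEB(Q_m) = 45.7806.
DWL = ½ × 19.0752 × 45.7806 = 436.6371.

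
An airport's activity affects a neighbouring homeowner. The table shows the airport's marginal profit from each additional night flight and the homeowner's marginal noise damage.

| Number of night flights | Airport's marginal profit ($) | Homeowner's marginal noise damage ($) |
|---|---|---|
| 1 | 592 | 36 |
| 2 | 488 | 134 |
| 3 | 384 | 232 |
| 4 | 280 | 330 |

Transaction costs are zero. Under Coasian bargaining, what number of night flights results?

3

Bargaining reaches the level where marginal profit last exceeds marginal noise damage.
That holds through level 3 (384 ≥ 232) but not at 4 (280 < 330).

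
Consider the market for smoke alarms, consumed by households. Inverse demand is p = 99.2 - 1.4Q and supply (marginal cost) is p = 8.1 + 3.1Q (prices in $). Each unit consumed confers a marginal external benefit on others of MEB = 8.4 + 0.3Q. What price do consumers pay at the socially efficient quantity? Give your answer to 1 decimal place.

P = $66.0

Social marginal benefit = demand + MEB = 107.6 - 1.1Q.
Set SMB = MC: 107.6 - 1.1Q = 8.1 + 3.1Q → Q* = 23.6905.
Consumer price on the demand curve at Q*: 99.2 − 1.4×23.6905 = 66.0333.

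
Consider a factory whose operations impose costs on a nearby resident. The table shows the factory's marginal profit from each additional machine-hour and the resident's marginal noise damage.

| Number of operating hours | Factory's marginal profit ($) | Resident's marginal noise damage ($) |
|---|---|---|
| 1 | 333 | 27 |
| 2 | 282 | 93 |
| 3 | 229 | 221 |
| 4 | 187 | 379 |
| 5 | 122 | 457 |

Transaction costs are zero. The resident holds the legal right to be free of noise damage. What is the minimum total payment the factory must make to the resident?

Efficient level: marginal profit ≥ marginal noise damage through level 3, so k* = 3.
With the resident holding the right, the factory must at least compensate total damage at k*: 27 + 93 + 221 = 341.

$341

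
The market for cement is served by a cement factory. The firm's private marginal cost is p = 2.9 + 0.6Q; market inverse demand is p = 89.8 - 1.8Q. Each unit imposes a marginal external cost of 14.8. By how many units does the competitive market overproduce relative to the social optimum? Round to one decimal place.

6.2 units

Market equilibrium (private): 2.9 + 0.6Q = 89.8 - 1.8Q → Q_m = 36.2083.
Social marginal cost = private MC + MEC = 17.7 + 0.6Q.
Set SMC = demand: 17.7 + 0.6Q = 89.8 - 1.8Q → Q* = 30.0417.
Gap = |36.2083 − 30.0417| = 6.1666.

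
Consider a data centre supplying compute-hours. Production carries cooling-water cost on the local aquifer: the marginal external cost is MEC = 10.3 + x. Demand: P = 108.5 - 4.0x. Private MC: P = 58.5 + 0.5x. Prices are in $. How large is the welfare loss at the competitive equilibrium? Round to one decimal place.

DWL = $41.7

Market equilibrium (private): 58.5 + 0.5x = 108.5 - 4.0x → x_m = 11.1111.
Social marginal cost = private MC + MEC = 68.8 + 1.5x.
Set SMC = demand: 68.8 + 1.5x = 108.5 - 4.0x → x* = 7.2182.
The welfare-loss triangle has base |x_m − x*| and height MEC(x_m) (the vertical gap between SMC and demand is zero at x* and MEC at x_m).
DWL = ½ × 3.8929 × 21.4111 = 41.6756.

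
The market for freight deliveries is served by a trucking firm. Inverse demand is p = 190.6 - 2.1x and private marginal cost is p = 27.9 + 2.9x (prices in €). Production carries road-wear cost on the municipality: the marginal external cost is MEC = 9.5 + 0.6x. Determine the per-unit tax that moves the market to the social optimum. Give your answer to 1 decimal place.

Social marginal cost = private MC + MEC = 37.4 + 3.5x.
Set SMC = demand: 37.4 + 3.5x = 190.6 - 2.1x → x* = 27.3571.
The Pigouvian tax equals MEC at x*: 9.5 + 0.6×27.3571 = 25.9143.

tax = €25.9 per unit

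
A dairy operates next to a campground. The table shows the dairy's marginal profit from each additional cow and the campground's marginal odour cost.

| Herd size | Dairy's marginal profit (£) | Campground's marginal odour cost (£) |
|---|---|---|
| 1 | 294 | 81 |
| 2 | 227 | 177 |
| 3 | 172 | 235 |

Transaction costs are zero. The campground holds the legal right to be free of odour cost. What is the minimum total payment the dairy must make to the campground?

£258

Efficient level: marginal profit ≥ marginal odour cost through level 2, so k* = 2.
With the campground holding the right, the dairy must at least compensate total damage at k*: 81 + 177 = 258.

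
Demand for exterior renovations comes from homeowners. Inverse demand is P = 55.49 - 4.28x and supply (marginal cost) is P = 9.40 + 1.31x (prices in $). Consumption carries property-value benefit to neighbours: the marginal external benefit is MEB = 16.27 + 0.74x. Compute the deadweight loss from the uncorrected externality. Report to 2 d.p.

Market equilibrium (private): 9.40 + 1.31x = 55.49 - 4.28x → x_m = 8.2451.
Social marginal benefit = demand + MEB = 71.76 - 3.54x.
Set SMB = MC: 71.76 - 3.54x = 9.40 + 1.31x → x* = 12.8577.
Between x* and x_m the wedge SMB − MC runs linearly from 0 to MEB(x_m), so the loss is a triangle.
DWL = ½ × 4.6126 × 22.3714 = 51.5952.

DWL = $51.60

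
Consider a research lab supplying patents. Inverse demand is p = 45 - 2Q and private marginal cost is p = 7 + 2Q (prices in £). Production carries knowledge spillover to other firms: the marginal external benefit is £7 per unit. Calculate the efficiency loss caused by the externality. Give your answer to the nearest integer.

Market equilibrium (private): 7 + 2Q = 45 - 2Q → Q_m = 9.5000.
Social marginal cost = private MC − MEB = 0 + 2Q.
Set SMC = demand: 0 + 2Q = 45 - 2Q → Q* = 11.2500.
Between Q* and Q_m the wedge demand − SMC runs linearly from 0 to MEB(Q_m), so the loss is a triangle.
DWL = ½ × 1.7500 × 7.0000 = 6.1250.

DWL = £6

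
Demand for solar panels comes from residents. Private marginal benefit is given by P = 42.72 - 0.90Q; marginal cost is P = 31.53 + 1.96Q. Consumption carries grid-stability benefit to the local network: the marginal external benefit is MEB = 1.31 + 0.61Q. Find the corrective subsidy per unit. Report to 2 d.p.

subsidy = 4.70 per unit

Social marginal benefit = demand + MEB = 44.03 - 0.29Q.
Set SMB = MC: 44.03 - 0.29Q = 31.53 + 1.96Q → Q* = 5.5556.
The Pigouvian subsidy equals MEB at Q*: 1.31 + 0.61×5.5556 = 4.6989.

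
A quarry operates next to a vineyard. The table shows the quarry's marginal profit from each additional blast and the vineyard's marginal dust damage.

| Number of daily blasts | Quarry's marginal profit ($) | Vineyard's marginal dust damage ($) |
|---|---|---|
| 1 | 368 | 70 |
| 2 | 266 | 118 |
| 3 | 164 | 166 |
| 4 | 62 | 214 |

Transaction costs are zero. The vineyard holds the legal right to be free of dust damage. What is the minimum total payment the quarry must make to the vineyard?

$188

Efficient level: marginal profit ≥ marginal dust damage through level 2, so k* = 2.
With the vineyard holding the right, the quarry must at least compensate total damage at k*: 70 + 118 = 188.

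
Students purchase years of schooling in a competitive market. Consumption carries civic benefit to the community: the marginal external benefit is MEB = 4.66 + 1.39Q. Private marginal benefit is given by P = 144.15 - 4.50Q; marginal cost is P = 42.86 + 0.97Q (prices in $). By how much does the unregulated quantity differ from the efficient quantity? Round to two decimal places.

7.45 units

Market equilibrium (private): 42.86 + 0.97Q = 144.15 - 4.50Q → Q_m = 18.5174.
Social marginal benefit = demand + MEB = 148.81 - 3.11Q.
Set SMB = MC: 148.81 - 3.11Q = 42.86 + 0.97Q → Q* = 25.9681.
Gap = |18.5174 − 25.9681| = 7.4507.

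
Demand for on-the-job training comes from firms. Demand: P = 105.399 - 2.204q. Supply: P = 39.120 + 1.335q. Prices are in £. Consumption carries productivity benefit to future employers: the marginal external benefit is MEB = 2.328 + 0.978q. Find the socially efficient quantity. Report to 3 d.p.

q* = 26.789

Social marginal benefit = demand + MEB = 107.727 - 1.226q.
Set SMB = MC: 107.727 - 1.226q = 39.120 + 1.335q → q* = 26.7891.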